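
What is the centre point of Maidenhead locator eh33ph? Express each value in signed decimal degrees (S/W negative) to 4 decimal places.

-16.6875, -92.7083

Field E=4, H=7: +4·20° lon, +7·10° lat → SW at lon -100°, lat -20°.
Square 3, 3: +3·2° lon, +3·1° lat → SW at lon -94°, lat -17°.
Subsquare p=15, h=7: +15·0.0833333° lon, +7·0.0416667° lat → SW at lon -92.75°, lat -16.7083°.
Cell spans 0.0833333° lon × 0.0416667° lat. Centre is SW corner plus half of each.
latitude -16.6875, longitude -92.7083.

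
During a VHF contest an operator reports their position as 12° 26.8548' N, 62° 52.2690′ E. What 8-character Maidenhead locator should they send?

MK12kk47

Add 180° to longitude and 90° to latitude: 242.87115, 102.44758.
Field: lon ⌊242.87115/20⌋ = 12 → M; lat ⌊102.44758/10⌋ = 10 → K.
Square: lon ⌊2.87115/2⌋ = 1; lat ⌊2.44758/1⌋ = 2.
Subsquare: lon ⌊0.87115/0.0833333⌋ = 10 → k; lat ⌊0.44758/0.0416667⌋ = 10 → k.
Extended square: lon ⌊0.03782/0.00833333⌋ = 4; lat ⌊0.03091/0.00416667⌋ = 7.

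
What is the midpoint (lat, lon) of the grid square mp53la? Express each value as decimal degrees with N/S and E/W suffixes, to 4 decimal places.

Field M=12, P=15: +12·20° lon, +15·10° lat → SW at lon 60°, lat 60°.
Square 5, 3: +5·2° lon, +3·1° lat → SW at lon 70°, lat 63°.
Subsquare l=11, a=0: +11·0.0833333° lon, +0·0.0416667° lat → SW at lon 70.9167°, lat 63°.
Cell spans 0.0833333° lon × 0.0416667° lat. Centre is SW corner plus half of each.
latitude 63.0208° N, longitude 70.9583° E.

63.0208° N, 70.9583° E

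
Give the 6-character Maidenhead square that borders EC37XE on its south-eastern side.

EC47ad

Longitude subsquare x = 23; +1 → 24, wraps to 0 = a, carry into square.
Longitude square 3; +1 → 4.
Latitude subsquare e = 4; −1 → 3 = d.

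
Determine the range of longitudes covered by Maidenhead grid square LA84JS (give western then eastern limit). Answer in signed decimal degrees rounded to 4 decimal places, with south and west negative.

Field L=11, A=0: +11·20° lon, +0·10° lat → SW at lon 40°, lat -90°.
Square 8, 4: +8·2° lon, +4·1° lat → SW at lon 56°, lat -86°.
Subsquare j=9, s=18: +9·0.0833333° lon, +18·0.0416667° lat → SW at lon 56.75°, lat -85.25°.
Cell spans 0.0833333° lon × 0.0416667° lat.
west 56.7500, east 56.8333.

56.7500, 56.8333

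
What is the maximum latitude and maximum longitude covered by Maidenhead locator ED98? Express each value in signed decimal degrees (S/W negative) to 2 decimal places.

-51.00, -80.00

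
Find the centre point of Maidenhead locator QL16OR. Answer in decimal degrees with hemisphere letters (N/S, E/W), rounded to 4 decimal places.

26.7292° N, 143.2083° E

Field Q=16, L=11: +16·20° lon, +11·10° lat → SW at lon 140°, lat 20°.
Square 1, 6: +1·2° lon, +6·1° lat → SW at lon 142°, lat 26°.
Subsquare o=14, r=17: +14·0.0833333° lon, +17·0.0416667° lat → SW at lon 143.167°, lat 26.7083°.
Cell spans 0.0833333° lon × 0.0416667° lat. Centre is SW corner plus half of each.
latitude 26.7292° N, longitude 143.2083° E.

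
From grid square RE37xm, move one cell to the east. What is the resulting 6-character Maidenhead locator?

RE47am

Longitude subsquare x = 23; +1 → 24, wraps to 0 = a, carry into square.
Longitude square 3; +1 → 4.
The latitude characters are unchanged.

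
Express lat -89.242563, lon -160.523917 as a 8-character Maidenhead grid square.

Offset from 180°W / 90°S: lon 19.47608°, lat 0.75744°.
Field (20°×10°, letters A–R): 19.47608/20 → 0 → A, 0.75744/10 → 0 → A; chars AA.
Square (2°×1°, digits 0–9): 19.47608/2 → 9, 0.75744/1 → 0; chars 90.
Subsquare (5′×2.5′, letters a–x): 1.47608/0.0833333 → 17 → r, 0.75744/0.0416667 → 18 → s; chars rs.
Extended square (30″×15″, digits 0–9): 0.05942/0.00833333 → 7, 0.00744/0.00416667 → 1; chars 71.

AA90rs71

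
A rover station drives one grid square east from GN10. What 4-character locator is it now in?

GN20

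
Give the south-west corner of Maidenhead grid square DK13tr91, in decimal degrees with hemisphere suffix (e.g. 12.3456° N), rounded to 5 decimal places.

Field D=3, K=10: +3·20° lon, +10·10° lat → SW at lon -120°, lat 10°.
Square 1, 3: +1·2° lon, +3·1° lat → SW at lon -118°, lat 13°.
Subsquare t=19, r=17: +19·0.0833333° lon, +17·0.0416667° lat → SW at lon -116.417°, lat 13.7083°.
Extended square 9, 1: +9·0.00833333° lon, +1·0.00416667° lat → SW at lon -116.342°, lat 13.7125°.
latitude 13.71250° N, longitude 116.34167° W.

13.71250° N, 116.34167° W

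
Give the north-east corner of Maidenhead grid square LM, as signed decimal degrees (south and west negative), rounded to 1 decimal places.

40.0, 60.0

Field L=11, M=12: +11·20° lon, +12·10° lat → SW at lon 40°, lat 30°.
Cell spans 20° lon × 10° lat. NE corner is SW corner plus one full cell.
latitude 40.0, longitude 60.0.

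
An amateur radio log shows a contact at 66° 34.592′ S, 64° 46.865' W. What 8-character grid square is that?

FC73ok61

Add 180° to longitude and 90° to latitude: 115.21892, 23.42347.
Field (20°×10°, letters A–R): lon ⌊115.21892/20⌋ = 5 → F; lat ⌊23.42347/10⌋ = 2 → C.
Square (2°×1°, digits 0–9): lon ⌊15.21892/2⌋ = 7; lat ⌊3.42347/1⌋ = 3.
Subsquare (5′×2.5′, letters a–x): lon ⌊1.21892/0.0833333⌋ = 14 → o; lat ⌊0.42347/0.0416667⌋ = 10 → k.
Extended square (30″×15″, digits 0–9): lon ⌊0.05225/0.00833333⌋ = 6; lat ⌊0.00680/0.00416667⌋ = 1.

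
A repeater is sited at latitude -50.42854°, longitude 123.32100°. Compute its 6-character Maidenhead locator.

Offset from 180°W / 90°S: lon 303.3210°, lat 39.5715°.
Field: lon ⌊303.3210/20⌋ = 15 → P; lat ⌊39.5715/10⌋ = 3 → D.
Square: lon ⌊3.3210/2⌋ = 1; lat ⌊9.5715/1⌋ = 9.
Subsquare: lon ⌊1.3210/0.0833333⌋ = 15 → p; lat ⌊0.5715/0.0416667⌋ = 13 → n.

PD19pn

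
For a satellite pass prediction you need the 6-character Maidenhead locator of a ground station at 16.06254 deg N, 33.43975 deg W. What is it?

Offset from 180°W / 90°S: lon 146.5602°, lat 106.0625°.
Field: lon ⌊146.5602/20⌋ = 7 → H; lat ⌊106.0625/10⌋ = 10 → K.
Square: lon ⌊6.5602/2⌋ = 3; lat ⌊6.0625/1⌋ = 6.
Subsquare: lon ⌊0.5602/0.0833333⌋ = 6 → g; lat ⌊0.0625/0.0416667⌋ = 1 → b.

HK36gb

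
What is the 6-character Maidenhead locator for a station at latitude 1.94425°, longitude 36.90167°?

Add 180° to longitude and 90° to latitude: 216.9017, 91.9442.
Field: 216.9017/20 → 10 → K, 91.9442/10 → 9 → J; chars KJ.
Square: 16.9017/2 → 8, 1.9442/1 → 1; chars 81.
Subsquare: 0.9017/0.0833333 → 10 → k, 0.9442/0.0416667 → 22 → w; chars kw.

KJ81kw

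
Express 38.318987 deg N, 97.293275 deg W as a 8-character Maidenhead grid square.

Shift to the Maidenhead origin (180°W, 90°S): lon 82.70673, lat 128.31899.
Field: 82.70673/20 → 4 → E, 128.31899/10 → 12 → M; chars EM.
Square: 2.70673/2 → 1, 8.31899/1 → 8; chars 18.
Subsquare: 0.70673/0.0833333 → 8 → i, 0.31899/0.0416667 → 7 → h; chars ih.
Extended square: 0.04006/0.00833333 → 4, 0.02732/0.00416667 → 6; chars 46.

EM18ih46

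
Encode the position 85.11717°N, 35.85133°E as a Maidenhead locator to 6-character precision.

KR75wc

Add 180° to longitude and 90° to latitude: 215.8513, 175.1172.
Field (20°×10°, letters A–R): lon ⌊215.8513/20⌋ = 10 → K; lat ⌊175.1172/10⌋ = 17 → R.
Square (2°×1°, digits 0–9): lon ⌊15.8513/2⌋ = 7; lat ⌊5.1172/1⌋ = 5.
Subsquare (5′×2.5′, letters a–x): lon ⌊1.8513/0.0833333⌋ = 22 → w; lat ⌊0.1172/0.0416667⌋ = 2 → c.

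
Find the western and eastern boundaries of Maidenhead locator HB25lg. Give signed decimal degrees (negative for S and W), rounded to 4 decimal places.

Field H=7, B=1: +7·20° lon, +1·10° lat → SW at lon -40°, lat -80°.
Square 2, 5: +2·2° lon, +5·1° lat → SW at lon -36°, lat -75°.
Subsquare l=11, g=6: +11·0.0833333° lon, +6·0.0416667° lat → SW at lon -35.0833°, lat -74.75°.
Cell spans 0.0833333° lon × 0.0416667° lat.
west -35.0833, east -35.0000.

-35.0833, -35.0000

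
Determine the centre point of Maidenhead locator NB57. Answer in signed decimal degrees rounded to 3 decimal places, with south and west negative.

Field N=13, B=1: +13·20° lon, +1·10° lat → SW at lon 80°, lat -80°.
Square 5, 7: +5·2° lon, +7·1° lat → SW at lon 90°, lat -73°.
Cell spans 2° lon × 1° lat. Centre is SW corner plus half of each.
latitude -72.500, longitude 91.000.

-72.500, 91.000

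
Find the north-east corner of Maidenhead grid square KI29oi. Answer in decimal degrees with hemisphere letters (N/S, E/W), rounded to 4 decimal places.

Field K=10, I=8: +10·20° lon, +8·10° lat → SW at lon 20°, lat -10°.
Square 2, 9: +2·2° lon, +9·1° lat → SW at lon 24°, lat -1°.
Subsquare o=14, i=8: +14·0.0833333° lon, +8·0.0416667° lat → SW at lon 25.1667°, lat -0.666667°.
Cell spans 0.0833333° lon × 0.0416667° lat. NE corner is SW corner plus one full cell.
latitude 0.6250° S, longitude 25.2500° E.

0.6250° S, 25.2500° E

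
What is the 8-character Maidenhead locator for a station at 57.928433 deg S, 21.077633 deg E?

KD02mb97

Add 180° to longitude and 90° to latitude: 201.07763, 32.07157.
Field: 201.07763/20 → 10 → K, 32.07157/10 → 3 → D; chars KD.
Square: 1.07763/2 → 0, 2.07157/1 → 2; chars 02.
Subsquare: 1.07763/0.0833333 → 12 → m, 0.07157/0.0416667 → 1 → b; chars mb.
Extended square: 0.07763/0.00833333 → 9, 0.02990/0.00416667 → 7; chars 97.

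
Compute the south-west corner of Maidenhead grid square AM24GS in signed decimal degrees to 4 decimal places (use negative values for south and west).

Field A=0, M=12: +0·20° lon, +12·10° lat → SW at lon -180°, lat 30°.
Square 2, 4: +2·2° lon, +4·1° lat → SW at lon -176°, lat 34°.
Subsquare g=6, s=18: +6·0.0833333° lon, +18·0.0416667° lat → SW at lon -175.5°, lat 34.75°.
latitude 34.7500, longitude -175.5000.

34.7500, -175.5000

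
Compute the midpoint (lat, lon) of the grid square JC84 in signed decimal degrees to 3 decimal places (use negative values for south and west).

Field J=9, C=2: +9·20° lon, +2·10° lat → SW at lon 0°, lat -70°.
Square 8, 4: +8·2° lon, +4·1° lat → SW at lon 16°, lat -66°.
Cell spans 2° lon × 1° lat. Centre is SW corner plus half of each.
latitude -65.500, longitude 17.000.

-65.500, 17.000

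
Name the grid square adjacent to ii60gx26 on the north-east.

II60gx37

Longitude extended square 2; +1 → 3.
Latitude extended square 6; +1 → 7.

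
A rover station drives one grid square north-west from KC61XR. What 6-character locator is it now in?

Longitude subsquare x = 23; −1 → 22 = w.
Latitude subsquare r = 17; +1 → 18 = s.

KC61ws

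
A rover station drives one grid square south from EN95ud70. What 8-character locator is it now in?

EN95uc79

Latitude extended square 0; −1 → -1, wraps to 9, carry into subsquare.
Latitude subsquare d = 3; −1 → 2 = c.
The longitude characters are unchanged.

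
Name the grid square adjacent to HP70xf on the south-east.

HP80ae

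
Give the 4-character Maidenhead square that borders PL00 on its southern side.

PK09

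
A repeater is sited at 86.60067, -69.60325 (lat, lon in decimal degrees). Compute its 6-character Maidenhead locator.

Add 180° to longitude and 90° to latitude: 110.3967, 176.6007.
Field: lon ⌊110.3967/20⌋ = 5 → F; lat ⌊176.6007/10⌋ = 17 → R.
Square: lon ⌊10.3967/2⌋ = 5; lat ⌊6.6007/1⌋ = 6.
Subsquare: lon ⌊0.3967/0.0833333⌋ = 4 → e; lat ⌊0.6007/0.0416667⌋ = 14 → o.

FR56eo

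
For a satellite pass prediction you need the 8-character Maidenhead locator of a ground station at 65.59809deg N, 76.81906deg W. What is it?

Add 180° to longitude and 90° to latitude: 103.18094, 155.59809.
Field (20°×10°, letters A–R): 103.18094/20 → 5 → F, 155.59809/10 → 15 → P; chars FP.
Square (2°×1°, digits 0–9): 3.18094/2 → 1, 5.59809/1 → 5; chars 15.
Subsquare (5′×2.5′, letters a–x): 1.18094/0.0833333 → 14 → o, 0.59809/0.0416667 → 14 → o; chars oo.
Extended square (30″×15″, digits 0–9): 0.01427/0.00833333 → 1, 0.01476/0.00416667 → 3; chars 13.

FP15oo13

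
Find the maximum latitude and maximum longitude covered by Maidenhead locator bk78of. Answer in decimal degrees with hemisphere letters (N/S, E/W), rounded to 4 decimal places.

Field B=1, K=10: +1·20° lon, +10·10° lat → SW at lon -160°, lat 10°.
Square 7, 8: +7·2° lon, +8·1° lat → SW at lon -146°, lat 18°.
Subsquare o=14, f=5: +14·0.0833333° lon, +5·0.0416667° lat → SW at lon -144.833°, lat 18.2083°.
Cell spans 0.0833333° lon × 0.0416667° lat. NE corner is SW corner plus one full cell.
latitude 18.2500° N, longitude 144.7500° W.

18.2500° N, 144.7500° W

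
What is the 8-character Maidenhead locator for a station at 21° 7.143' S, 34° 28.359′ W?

Add 180° to longitude and 90° to latitude: 145.52735, 68.88095.
Field: 145.52735/20 → 7 → H, 68.88095/10 → 6 → G; chars HG.
Square: 5.52735/2 → 2, 8.88095/1 → 8; chars 28.
Subsquare: 1.52735/0.0833333 → 18 → s, 0.88095/0.0416667 → 21 → v; chars sv.
Extended square: 0.02735/0.00833333 → 3, 0.00595/0.00416667 → 1; chars 31.

HG28sv31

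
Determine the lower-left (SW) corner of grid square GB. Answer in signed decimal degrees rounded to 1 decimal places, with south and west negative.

-80.0, -60.0

Field G=6, B=1: +6·20° lon, +1·10° lat → SW at lon -60°, lat -80°.
latitude -80.0, longitude -60.0.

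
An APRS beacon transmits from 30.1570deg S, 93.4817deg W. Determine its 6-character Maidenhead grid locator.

Shift to the Maidenhead origin (180°W, 90°S): lon 86.5183, lat 59.8430.
Field: lon ⌊86.5183/20⌋ = 4 → E; lat ⌊59.8430/10⌋ = 5 → F.
Square: lon ⌊6.5183/2⌋ = 3; lat ⌊9.8430/1⌋ = 9.
Subsquare: lon ⌊0.5183/0.0833333⌋ = 6 → g; lat ⌊0.8430/0.0416667⌋ = 20 → u.

EF39gu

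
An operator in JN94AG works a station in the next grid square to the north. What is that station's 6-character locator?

JN94ah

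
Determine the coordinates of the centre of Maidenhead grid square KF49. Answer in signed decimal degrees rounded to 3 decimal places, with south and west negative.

Field K=10, F=5: +10·20° lon, +5·10° lat → SW at lon 20°, lat -40°.
Square 4, 9: +4·2° lon, +9·1° lat → SW at lon 28°, lat -31°.
Cell spans 2° lon × 1° lat. Centre is SW corner plus half of each.
latitude -30.500, longitude 29.000.

-30.500, 29.000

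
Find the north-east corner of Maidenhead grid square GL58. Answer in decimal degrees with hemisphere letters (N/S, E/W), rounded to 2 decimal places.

Field G=6, L=11: +6·20° lon, +11·10° lat → SW at lon -60°, lat 20°.
Square 5, 8: +5·2° lon, +8·1° lat → SW at lon -50°, lat 28°.
Cell spans 2° lon × 1° lat. NE corner is SW corner plus one full cell.
latitude 29.00° N, longitude 48.00° W.

29.00° N, 48.00° W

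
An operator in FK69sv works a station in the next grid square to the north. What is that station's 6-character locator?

FK69sw

Latitude subsquare v = 21; +1 → 22 = w.
The longitude characters are unchanged.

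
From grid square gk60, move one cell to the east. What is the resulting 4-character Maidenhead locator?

GK70

Longitude square 6; +1 → 7.
The latitude characters are unchanged.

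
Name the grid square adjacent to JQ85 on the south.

JQ84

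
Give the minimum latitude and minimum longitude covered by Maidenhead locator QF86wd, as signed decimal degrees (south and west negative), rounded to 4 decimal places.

-33.8750, 157.8333

Field Q=16, F=5: +16·20° lon, +5·10° lat → SW at lon 140°, lat -40°.
Square 8, 6: +8·2° lon, +6·1° lat → SW at lon 156°, lat -34°.
Subsquare w=22, d=3: +22·0.0833333° lon, +3·0.0416667° lat → SW at lon 157.833°, lat -33.875°.
latitude -33.8750, longitude 157.8333.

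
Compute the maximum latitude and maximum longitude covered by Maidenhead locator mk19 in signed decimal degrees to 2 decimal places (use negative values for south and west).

20.00, 64.00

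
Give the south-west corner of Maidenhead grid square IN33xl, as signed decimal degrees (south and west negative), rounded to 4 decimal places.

Field I=8, N=13: +8·20° lon, +13·10° lat → SW at lon -20°, lat 40°.
Square 3, 3: +3·2° lon, +3·1° lat → SW at lon -14°, lat 43°.
Subsquare x=23, l=11: +23·0.0833333° lon, +11·0.0416667° lat → SW at lon -12.0833°, lat 43.4583°.
latitude 43.4583, longitude -12.0833.

43.4583, -12.0833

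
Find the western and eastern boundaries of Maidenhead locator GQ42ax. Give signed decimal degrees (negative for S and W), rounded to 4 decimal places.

Field G=6, Q=16: +6·20° lon, +16·10° lat → SW at lon -60°, lat 70°.
Square 4, 2: +4·2° lon, +2·1° lat → SW at lon -52°, lat 72°.
Subsquare a=0, x=23: +0·0.0833333° lon, +23·0.0416667° lat → SW at lon -52°, lat 72.9583°.
Cell spans 0.0833333° lon × 0.0416667° lat.
west -52.0000, east -51.9167.

-52.0000, -51.9167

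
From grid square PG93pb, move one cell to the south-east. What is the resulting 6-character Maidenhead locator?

Longitude subsquare p = 15; +1 → 16 = q.
Latitude subsquare b = 1; −1 → 0 = a.

PG93qa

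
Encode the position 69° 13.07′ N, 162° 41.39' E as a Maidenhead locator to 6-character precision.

RP19if

Shift to the Maidenhead origin (180°W, 90°S): lon 342.6898, lat 159.2178.
Field: lon ⌊342.6898/20⌋ = 17 → R; lat ⌊159.2178/10⌋ = 15 → P.
Square: lon ⌊2.6898/2⌋ = 1; lat ⌊9.2178/1⌋ = 9.
Subsquare: lon ⌊0.6898/0.0833333⌋ = 8 → i; lat ⌊0.2178/0.0416667⌋ = 5 → f.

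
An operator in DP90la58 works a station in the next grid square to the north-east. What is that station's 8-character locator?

DP90la69

Longitude extended square 5; +1 → 6.
Latitude extended square 8; +1 → 9.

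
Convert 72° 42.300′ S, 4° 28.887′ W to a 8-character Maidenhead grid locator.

IB77sh20

Offset from 180°W / 90°S: lon 175.51855°, lat 17.29500°.
Field: lon ⌊175.51855/20⌋ = 8 → I; lat ⌊17.29500/10⌋ = 1 → B.
Square: lon ⌊15.51855/2⌋ = 7; lat ⌊7.29500/1⌋ = 7.
Subsquare: lon ⌊1.51855/0.0833333⌋ = 18 → s; lat ⌊0.29500/0.0416667⌋ = 7 → h.
Extended square: lon ⌊0.01855/0.00833333⌋ = 2; lat ⌊0.00333/0.00416667⌋ = 0.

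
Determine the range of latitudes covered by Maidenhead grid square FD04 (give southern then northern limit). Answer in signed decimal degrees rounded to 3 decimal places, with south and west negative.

-56.000, -55.000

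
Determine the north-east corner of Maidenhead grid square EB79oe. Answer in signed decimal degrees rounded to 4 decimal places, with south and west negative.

Field E=4, B=1: +4·20° lon, +1·10° lat → SW at lon -100°, lat -80°.
Square 7, 9: +7·2° lon, +9·1° lat → SW at lon -86°, lat -71°.
Subsquare o=14, e=4: +14·0.0833333° lon, +4·0.0416667° lat → SW at lon -84.8333°, lat -70.8333°.
Cell spans 0.0833333° lon × 0.0416667° lat. NE corner is SW corner plus one full cell.
latitude -70.7917, longitude -84.7500.

-70.7917, -84.7500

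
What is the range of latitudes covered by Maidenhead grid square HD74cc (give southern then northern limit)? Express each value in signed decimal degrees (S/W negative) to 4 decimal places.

Field H=7, D=3: +7·20° lon, +3·10° lat → SW at lon -40°, lat -60°.
Square 7, 4: +7·2° lon, +4·1° lat → SW at lon -26°, lat -56°.
Subsquare c=2, c=2: +2·0.0833333° lon, +2·0.0416667° lat → SW at lon -25.8333°, lat -55.9167°.
Cell spans 0.0833333° lon × 0.0416667° lat.
south -55.9167, north -55.8750.

-55.9167, -55.8750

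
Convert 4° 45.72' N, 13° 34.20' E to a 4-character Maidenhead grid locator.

JJ64

Add 180° to longitude and 90° to latitude: 193.57, 94.76.
Field (20°×10°, letters A–R): lon ⌊193.57/20⌋ = 9 → J; lat ⌊94.76/10⌋ = 9 → J.
Square (2°×1°, digits 0–9): lon ⌊13.57/2⌋ = 6; lat ⌊4.76/1⌋ = 4.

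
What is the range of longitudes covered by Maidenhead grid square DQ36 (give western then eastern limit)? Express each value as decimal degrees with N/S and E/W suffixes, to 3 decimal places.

114.000° W, 112.000° W

Field D=3, Q=16: +3·20° lon, +16·10° lat → SW at lon -120°, lat 70°.
Square 3, 6: +3·2° lon, +6·1° lat → SW at lon -114°, lat 76°.
Cell spans 2° lon × 1° lat.
west 114.000° W, east 112.000° W.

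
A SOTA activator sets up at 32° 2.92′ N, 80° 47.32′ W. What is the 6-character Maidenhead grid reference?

EM92ob

Add 180° to longitude and 90° to latitude: 99.2113, 122.0487.
Field: 99.2113/20 → 4 → E, 122.0487/10 → 12 → M; chars EM.
Square: 19.2113/2 → 9, 2.0487/1 → 2; chars 92.
Subsquare: 1.2113/0.0833333 → 14 → o, 0.0487/0.0416667 → 1 → b; chars ob.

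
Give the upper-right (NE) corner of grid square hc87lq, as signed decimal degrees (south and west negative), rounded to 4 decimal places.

-62.2917, -23.0000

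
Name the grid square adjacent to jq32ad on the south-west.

JQ22xc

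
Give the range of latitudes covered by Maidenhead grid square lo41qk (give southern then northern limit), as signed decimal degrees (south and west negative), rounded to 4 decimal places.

Field L=11, O=14: +11·20° lon, +14·10° lat → SW at lon 40°, lat 50°.
Square 4, 1: +4·2° lon, +1·1° lat → SW at lon 48°, lat 51°.
Subsquare q=16, k=10: +16·0.0833333° lon, +10·0.0416667° lat → SW at lon 49.3333°, lat 51.4167°.
Cell spans 0.0833333° lon × 0.0416667° lat.
south 51.4167, north 51.4583.

51.4167, 51.4583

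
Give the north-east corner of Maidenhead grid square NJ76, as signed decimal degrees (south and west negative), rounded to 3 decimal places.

Field N=13, J=9: +13·20° lon, +9·10° lat → SW at lon 80°, lat 0°.
Square 7, 6: +7·2° lon, +6·1° lat → SW at lon 94°, lat 6°.
Cell spans 2° lon × 1° lat. NE corner is SW corner plus one full cell.
latitude 7.000, longitude 96.000.

7.000, 96.000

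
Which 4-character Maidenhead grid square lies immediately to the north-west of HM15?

Longitude square 1; −1 → 0.
Latitude square 5; +1 → 6.

HM06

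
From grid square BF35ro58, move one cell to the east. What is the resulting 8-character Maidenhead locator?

Longitude extended square 5; +1 → 6.
The latitude characters are unchanged.

BF35ro68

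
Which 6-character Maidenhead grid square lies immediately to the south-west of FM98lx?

FM98kw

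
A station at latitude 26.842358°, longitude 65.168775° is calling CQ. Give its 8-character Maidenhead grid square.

ML26ou02

Shift to the Maidenhead origin (180°W, 90°S): lon 245.16877, lat 116.84236.
Field (20°×10°, letters A–R): lon ⌊245.16877/20⌋ = 12 → M; lat ⌊116.84236/10⌋ = 11 → L.
Square (2°×1°, digits 0–9): lon ⌊5.16877/2⌋ = 2; lat ⌊6.84236/1⌋ = 6.
Subsquare (5′×2.5′, letters a–x): lon ⌊1.16877/0.0833333⌋ = 14 → o; lat ⌊0.84236/0.0416667⌋ = 20 → u.
Extended square (30″×15″, digits 0–9): lon ⌊0.00211/0.00833333⌋ = 0; lat ⌊0.00902/0.00416667⌋ = 2.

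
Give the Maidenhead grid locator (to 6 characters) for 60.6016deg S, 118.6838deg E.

OC99ij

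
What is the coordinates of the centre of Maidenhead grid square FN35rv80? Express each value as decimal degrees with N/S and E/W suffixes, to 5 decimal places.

45.87708° N, 72.51250° W

Field F=5, N=13: +5·20° lon, +13·10° lat → SW at lon -80°, lat 40°.
Square 3, 5: +3·2° lon, +5·1° lat → SW at lon -74°, lat 45°.
Subsquare r=17, v=21: +17·0.0833333° lon, +21·0.0416667° lat → SW at lon -72.5833°, lat 45.875°.
Extended square 8, 0: +8·0.00833333° lon, +0·0.00416667° lat → SW at lon -72.5167°, lat 45.875°.
Cell spans 0.00833333° lon × 0.00416667° lat. Centre is SW corner plus half of each.
latitude 45.87708° N, longitude 72.51250° W.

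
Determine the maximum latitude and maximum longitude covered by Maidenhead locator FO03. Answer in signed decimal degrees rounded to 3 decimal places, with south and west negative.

54.000, -78.000

Field F=5, O=14: +5·20° lon, +14·10° lat → SW at lon -80°, lat 50°.
Square 0, 3: +0·2° lon, +3·1° lat → SW at lon -80°, lat 53°.
Cell spans 2° lon × 1° lat. NE corner is SW corner plus one full cell.
latitude 54.000, longitude -78.000.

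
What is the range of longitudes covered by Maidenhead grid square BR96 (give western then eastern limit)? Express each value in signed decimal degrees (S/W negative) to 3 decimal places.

Field B=1, R=17: +1·20° lon, +17·10° lat → SW at lon -160°, lat 80°.
Square 9, 6: +9·2° lon, +6·1° lat → SW at lon -142°, lat 86°.
Cell spans 2° lon × 1° lat.
west -142.000, east -140.000.

-142.000, -140.000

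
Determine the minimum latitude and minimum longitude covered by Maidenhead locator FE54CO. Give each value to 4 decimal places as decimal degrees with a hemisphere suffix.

45.4167° S, 69.8333° W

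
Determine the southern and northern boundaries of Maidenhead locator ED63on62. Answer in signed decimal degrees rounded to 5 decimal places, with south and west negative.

Field E=4, D=3: +4·20° lon, +3·10° lat → SW at lon -100°, lat -60°.
Square 6, 3: +6·2° lon, +3·1° lat → SW at lon -88°, lat -57°.
Subsquare o=14, n=13: +14·0.0833333° lon, +13·0.0416667° lat → SW at lon -86.8333°, lat -56.4583°.
Extended square 6, 2: +6·0.00833333° lon, +2·0.00416667° lat → SW at lon -86.7833°, lat -56.45°.
Cell spans 0.00833333° lon × 0.00416667° lat.
south -56.45000, north -56.44583.

-56.45000, -56.44583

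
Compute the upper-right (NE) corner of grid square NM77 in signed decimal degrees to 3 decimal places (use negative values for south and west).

Field N=13, M=12: +13·20° lon, +12·10° lat → SW at lon 80°, lat 30°.
Square 7, 7: +7·2° lon, +7·1° lat → SW at lon 94°, lat 37°.
Cell spans 2° lon × 1° lat. NE corner is SW corner plus one full cell.
latitude 38.000, longitude 96.000.

38.000, 96.000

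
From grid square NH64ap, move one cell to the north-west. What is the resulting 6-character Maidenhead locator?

NH54xq

Longitude subsquare a = 0; −1 → -1, wraps to 23 = x, carry into square.
Longitude square 6; −1 → 5.
Latitude subsquare p = 15; +1 → 16 = q.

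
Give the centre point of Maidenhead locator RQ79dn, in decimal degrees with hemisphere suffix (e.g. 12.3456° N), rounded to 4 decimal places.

79.5625° N, 174.2917° E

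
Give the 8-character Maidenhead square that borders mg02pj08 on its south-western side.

MG02oj97

Longitude extended square 0; −1 → -1, wraps to 9, carry into subsquare.
Longitude subsquare p = 15; −1 → 14 = o.
Latitude extended square 8; −1 → 7.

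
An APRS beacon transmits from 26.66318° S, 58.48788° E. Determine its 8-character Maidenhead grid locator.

LG93fi80

Shift to the Maidenhead origin (180°W, 90°S): lon 238.48788, lat 63.33682.
Field (20°×10°, letters A–R): 238.48788/20 → 11 → L, 63.33682/10 → 6 → G; chars LG.
Square (2°×1°, digits 0–9): 18.48788/2 → 9, 3.33682/1 → 3; chars 93.
Subsquare (5′×2.5′, letters a–x): 0.48788/0.0833333 → 5 → f, 0.33682/0.0416667 → 8 → i; chars fi.
Extended square (30″×15″, digits 0–9): 0.07121/0.00833333 → 8, 0.00349/0.00416667 → 0; chars 80.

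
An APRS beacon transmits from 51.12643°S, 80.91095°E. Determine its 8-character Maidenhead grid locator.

ND08ku99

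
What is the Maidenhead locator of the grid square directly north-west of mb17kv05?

MB17jv96

Longitude extended square 0; −1 → -1, wraps to 9, carry into subsquare.
Longitude subsquare k = 10; −1 → 9 = j.
Latitude extended square 5; +1 → 6.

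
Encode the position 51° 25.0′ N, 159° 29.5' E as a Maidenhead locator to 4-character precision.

QO91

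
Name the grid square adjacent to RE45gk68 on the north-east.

Longitude extended square 6; +1 → 7.
Latitude extended square 8; +1 → 9.

RE45gk79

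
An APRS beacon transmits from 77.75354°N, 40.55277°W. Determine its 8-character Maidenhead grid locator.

Shift to the Maidenhead origin (180°W, 90°S): lon 139.44723, lat 167.75354.
Field: 139.44723/20 → 6 → G, 167.75354/10 → 16 → Q; chars GQ.
Square: 19.44723/2 → 9, 7.75354/1 → 7; chars 97.
Subsquare: 1.44723/0.0833333 → 17 → r, 0.75354/0.0416667 → 18 → s; chars rs.
Extended square: 0.03056/0.00833333 → 3, 0.00354/0.00416667 → 0; chars 30.

GQ97rs30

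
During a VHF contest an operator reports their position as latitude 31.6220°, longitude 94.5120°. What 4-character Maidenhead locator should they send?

NM71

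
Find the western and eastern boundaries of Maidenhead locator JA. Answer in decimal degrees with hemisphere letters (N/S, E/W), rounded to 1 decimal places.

Field J=9, A=0: +9·20° lon, +0·10° lat → SW at lon 0°, lat -90°.
Cell spans 20° lon × 10° lat.
west 0.0° E, east 20.0° E.

0.0° E, 20.0° E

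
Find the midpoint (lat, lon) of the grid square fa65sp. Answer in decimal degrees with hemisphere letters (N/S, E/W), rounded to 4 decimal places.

84.3542° S, 66.4583° W

Field F=5, A=0: +5·20° lon, +0·10° lat → SW at lon -80°, lat -90°.
Square 6, 5: +6·2° lon, +5·1° lat → SW at lon -68°, lat -85°.
Subsquare s=18, p=15: +18·0.0833333° lon, +15·0.0416667° lat → SW at lon -66.5°, lat -84.375°.
Cell spans 0.0833333° lon × 0.0416667° lat. Centre is SW corner plus half of each.
latitude 84.3542° S, longitude 66.4583° W.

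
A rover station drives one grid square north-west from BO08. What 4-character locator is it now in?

Longitude square 0; −1 → -1, wraps to 9, carry into field.
Longitude field B = 1; −1 → 0 = A.
Latitude square 8; +1 → 9.

AO99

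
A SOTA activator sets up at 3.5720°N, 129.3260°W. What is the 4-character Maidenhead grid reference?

Shift to the Maidenhead origin (180°W, 90°S): lon 50.67, lat 93.57.
Field: lon ⌊50.67/20⌋ = 2 → C; lat ⌊93.57/10⌋ = 9 → J.
Square: lon ⌊10.67/2⌋ = 5; lat ⌊3.57/1⌋ = 3.

CJ53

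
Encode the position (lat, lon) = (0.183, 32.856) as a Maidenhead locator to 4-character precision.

Add 180° to longitude and 90° to latitude: 212.86, 90.18.
Field (20°×10°, letters A–R): 212.86/20 → 10 → K, 90.18/10 → 9 → J; chars KJ.
Square (2°×1°, digits 0–9): 12.86/2 → 6, 0.18/1 → 0; chars 60.

KJ60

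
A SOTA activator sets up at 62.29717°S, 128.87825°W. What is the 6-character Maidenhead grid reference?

CC57nq

Shift to the Maidenhead origin (180°W, 90°S): lon 51.1217, lat 27.7028.
Field: 51.1217/20 → 2 → C, 27.7028/10 → 2 → C; chars CC.
Square: 11.1217/2 → 5, 7.7028/1 → 7; chars 57.
Subsquare: 1.1217/0.0833333 → 13 → n, 0.7028/0.0416667 → 16 → q; chars nq.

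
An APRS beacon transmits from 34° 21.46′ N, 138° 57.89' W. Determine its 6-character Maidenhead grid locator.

Shift to the Maidenhead origin (180°W, 90°S): lon 41.0352, lat 124.3577.
Field (20°×10°, letters A–R): lon ⌊41.0352/20⌋ = 2 → C; lat ⌊124.3577/10⌋ = 12 → M.
Square (2°×1°, digits 0–9): lon ⌊1.0352/2⌋ = 0; lat ⌊4.3577/1⌋ = 4.
Subsquare (5′×2.5′, letters a–x): lon ⌊1.0352/0.0833333⌋ = 12 → m; lat ⌊0.3577/0.0416667⌋ = 8 → i.

CM04mi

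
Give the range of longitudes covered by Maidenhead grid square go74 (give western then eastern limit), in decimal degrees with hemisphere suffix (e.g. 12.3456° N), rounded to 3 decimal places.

Field G=6, O=14: +6·20° lon, +14·10° lat → SW at lon -60°, lat 50°.
Square 7, 4: +7·2° lon, +4·1° lat → SW at lon -46°, lat 54°.
Cell spans 2° lon × 1° lat.
west 46.000° W, east 44.000° W.

46.000° W, 44.000° W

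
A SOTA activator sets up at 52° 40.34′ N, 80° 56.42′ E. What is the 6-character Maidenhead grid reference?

Add 180° to longitude and 90° to latitude: 260.9403, 142.6723.
Field (20°×10°, letters A–R): 260.9403/20 → 13 → N, 142.6723/10 → 14 → O; chars NO.
Square (2°×1°, digits 0–9): 0.9403/2 → 0, 2.6723/1 → 2; chars 02.
Subsquare (5′×2.5′, letters a–x): 0.9403/0.0833333 → 11 → l, 0.6723/0.0416667 → 16 → q; chars lq.

NO02lq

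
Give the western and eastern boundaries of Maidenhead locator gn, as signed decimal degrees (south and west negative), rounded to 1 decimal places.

-60.0, -40.0

Field G=6, N=13: +6·20° lon, +13·10° lat → SW at lon -60°, lat 40°.
Cell spans 20° lon × 10° lat.
west -60.0, east -40.0.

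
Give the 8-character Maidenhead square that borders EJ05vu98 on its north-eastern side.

EJ05wu09

Longitude extended square 9; +1 → 10, wraps to 0, carry into subsquare.
Longitude subsquare v = 21; +1 → 22 = w.
Latitude extended square 8; +1 → 9.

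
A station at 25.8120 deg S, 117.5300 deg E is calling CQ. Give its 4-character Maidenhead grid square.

OG84

Add 180° to longitude and 90° to latitude: 297.53, 64.19.
Field: lon ⌊297.53/20⌋ = 14 → O; lat ⌊64.19/10⌋ = 6 → G.
Square: lon ⌊17.53/2⌋ = 8; lat ⌊4.19/1⌋ = 4.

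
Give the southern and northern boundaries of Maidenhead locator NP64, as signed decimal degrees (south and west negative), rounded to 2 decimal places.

Field N=13, P=15: +13·20° lon, +15·10° lat → SW at lon 80°, lat 60°.
Square 6, 4: +6·2° lon, +4·1° lat → SW at lon 92°, lat 64°.
Cell spans 2° lon × 1° lat.
south 64.00, north 65.00.

64.00, 65.00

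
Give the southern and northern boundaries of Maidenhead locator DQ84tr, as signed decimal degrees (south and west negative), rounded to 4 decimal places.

Field D=3, Q=16: +3·20° lon, +16·10° lat → SW at lon -120°, lat 70°.
Square 8, 4: +8·2° lon, +4·1° lat → SW at lon -104°, lat 74°.
Subsquare t=19, r=17: +19·0.0833333° lon, +17·0.0416667° lat → SW at lon -102.417°, lat 74.7083°.
Cell spans 0.0833333° lon × 0.0416667° lat.
south 74.7083, north 74.7500.

74.7083, 74.7500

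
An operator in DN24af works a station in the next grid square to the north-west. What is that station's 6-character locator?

DN14xg

Longitude subsquare a = 0; −1 → -1, wraps to 23 = x, carry into square.
Longitude square 2; −1 → 1.
Latitude subsquare f = 5; +1 → 6 = g.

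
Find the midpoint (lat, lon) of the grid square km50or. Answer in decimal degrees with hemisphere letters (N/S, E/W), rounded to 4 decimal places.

30.7292° N, 31.2083° E

Field K=10, M=12: +10·20° lon, +12·10° lat → SW at lon 20°, lat 30°.
Square 5, 0: +5·2° lon, +0·1° lat → SW at lon 30°, lat 30°.
Subsquare o=14, r=17: +14·0.0833333° lon, +17·0.0416667° lat → SW at lon 31.1667°, lat 30.7083°.
Cell spans 0.0833333° lon × 0.0416667° lat. Centre is SW corner plus half of each.
latitude 30.7292° N, longitude 31.2083° E.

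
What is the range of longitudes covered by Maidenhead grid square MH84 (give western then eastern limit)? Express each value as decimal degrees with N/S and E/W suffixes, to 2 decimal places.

76.00° E, 78.00° E

Field M=12, H=7: +12·20° lon, +7·10° lat → SW at lon 60°, lat -20°.
Square 8, 4: +8·2° lon, +4·1° lat → SW at lon 76°, lat -16°.
Cell spans 2° lon × 1° lat.
west 76.00° E, east 78.00° E.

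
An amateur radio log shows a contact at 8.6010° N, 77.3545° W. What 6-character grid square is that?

Shift to the Maidenhead origin (180°W, 90°S): lon 102.6455, lat 98.6010.
Field: 102.6455/20 → 5 → F, 98.6010/10 → 9 → J; chars FJ.
Square: 2.6455/2 → 1, 8.6010/1 → 8; chars 18.
Subsquare: 0.6455/0.0833333 → 7 → h, 0.6010/0.0416667 → 14 → o; chars ho.

FJ18ho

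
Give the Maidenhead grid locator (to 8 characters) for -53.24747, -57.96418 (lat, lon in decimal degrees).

Offset from 180°W / 90°S: lon 122.03582°, lat 36.75253°.
Field (20°×10°, letters A–R): 122.03582/20 → 6 → G, 36.75253/10 → 3 → D; chars GD.
Square (2°×1°, digits 0–9): 2.03582/2 → 1, 6.75253/1 → 6; chars 16.
Subsquare (5′×2.5′, letters a–x): 0.03582/0.0833333 → 0 → a, 0.75253/0.0416667 → 18 → s; chars as.
Extended square (30″×15″, digits 0–9): 0.03582/0.00833333 → 4, 0.00253/0.00416667 → 0; chars 40.

GD16as40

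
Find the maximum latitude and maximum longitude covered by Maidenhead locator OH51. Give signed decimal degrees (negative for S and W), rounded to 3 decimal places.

Field O=14, H=7: +14·20° lon, +7·10° lat → SW at lon 100°, lat -20°.
Square 5, 1: +5·2° lon, +1·1° lat → SW at lon 110°, lat -19°.
Cell spans 2° lon × 1° lat. NE corner is SW corner plus one full cell.
latitude -18.000, longitude 112.000.

-18.000, 112.000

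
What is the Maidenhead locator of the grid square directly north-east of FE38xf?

Longitude subsquare x = 23; +1 → 24, wraps to 0 = a, carry into square.
Longitude square 3; +1 → 4.
Latitude subsquare f = 5; +1 → 6 = g.

FE48ag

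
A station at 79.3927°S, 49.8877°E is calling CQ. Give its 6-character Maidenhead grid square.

LB40wo

Offset from 180°W / 90°S: lon 229.8877°, lat 10.6073°.
Field: 229.8877/20 → 11 → L, 10.6073/10 → 1 → B; chars LB.
Square: 9.8877/2 → 4, 0.6073/1 → 0; chars 40.
Subsquare: 1.8877/0.0833333 → 22 → w, 0.6073/0.0416667 → 14 → o; chars wo.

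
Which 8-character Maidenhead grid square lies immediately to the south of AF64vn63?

AF64vn62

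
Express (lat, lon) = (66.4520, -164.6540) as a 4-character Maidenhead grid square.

AP76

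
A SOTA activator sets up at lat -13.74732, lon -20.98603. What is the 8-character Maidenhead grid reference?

Offset from 180°W / 90°S: lon 159.01397°, lat 76.25268°.
Field: 159.01397/20 → 7 → H, 76.25268/10 → 7 → H; chars HH.
Square: 19.01397/2 → 9, 6.25268/1 → 6; chars 96.
Subsquare: 1.01397/0.0833333 → 12 → m, 0.25268/0.0416667 → 6 → g; chars mg.
Extended square: 0.01397/0.00833333 → 1, 0.00268/0.00416667 → 0; chars 10.

HH96mg10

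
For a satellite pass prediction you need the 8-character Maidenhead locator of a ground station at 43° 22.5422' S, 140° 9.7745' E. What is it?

QE06bo99

Offset from 180°W / 90°S: lon 320.16291°, lat 46.62430°.
Field: lon ⌊320.16291/20⌋ = 16 → Q; lat ⌊46.62430/10⌋ = 4 → E.
Square: lon ⌊0.16291/2⌋ = 0; lat ⌊6.62430/1⌋ = 6.
Subsquare: lon ⌊0.16291/0.0833333⌋ = 1 → b; lat ⌊0.62430/0.0416667⌋ = 14 → o.
Extended square: lon ⌊0.07958/0.00833333⌋ = 9; lat ⌊0.04096/0.00416667⌋ = 9.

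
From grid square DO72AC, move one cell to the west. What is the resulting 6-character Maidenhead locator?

DO62xc

Longitude subsquare a = 0; −1 → -1, wraps to 23 = x, carry into square.
Longitude square 7; −1 → 6.
The latitude characters are unchanged.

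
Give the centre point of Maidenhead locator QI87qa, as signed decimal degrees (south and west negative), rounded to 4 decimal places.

-2.9792, 157.3750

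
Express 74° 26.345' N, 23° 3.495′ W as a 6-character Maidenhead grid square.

HQ84lk

Shift to the Maidenhead origin (180°W, 90°S): lon 156.9418, lat 164.4391.
Field (20°×10°, letters A–R): 156.9418/20 → 7 → H, 164.4391/10 → 16 → Q; chars HQ.
Square (2°×1°, digits 0–9): 16.9418/2 → 8, 4.4391/1 → 4; chars 84.
Subsquare (5′×2.5′, letters a–x): 0.9418/0.0833333 → 11 → l, 0.4391/0.0416667 → 10 → k; chars lk.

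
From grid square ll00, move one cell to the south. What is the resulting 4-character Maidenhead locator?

Latitude square 0; −1 → -1, wraps to 9, carry into field.
Latitude field L = 11; −1 → 10 = K.
The longitude characters are unchanged.

LK09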